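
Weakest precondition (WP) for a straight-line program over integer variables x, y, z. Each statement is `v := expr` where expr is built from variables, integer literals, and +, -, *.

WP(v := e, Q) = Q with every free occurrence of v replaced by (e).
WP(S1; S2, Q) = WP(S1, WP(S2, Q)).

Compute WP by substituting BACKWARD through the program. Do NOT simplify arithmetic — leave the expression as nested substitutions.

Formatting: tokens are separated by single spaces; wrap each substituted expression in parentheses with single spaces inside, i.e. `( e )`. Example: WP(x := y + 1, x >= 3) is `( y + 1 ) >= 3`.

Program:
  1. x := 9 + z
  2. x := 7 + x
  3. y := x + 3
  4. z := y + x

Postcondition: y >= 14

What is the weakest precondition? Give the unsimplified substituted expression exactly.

post: y >= 14
stmt 4: z := y + x  -- replace 0 occurrence(s) of z with (y + x)
  => y >= 14
stmt 3: y := x + 3  -- replace 1 occurrence(s) of y with (x + 3)
  => ( x + 3 ) >= 14
stmt 2: x := 7 + x  -- replace 1 occurrence(s) of x with (7 + x)
  => ( ( 7 + x ) + 3 ) >= 14
stmt 1: x := 9 + z  -- replace 1 occurrence(s) of x with (9 + z)
  => ( ( 7 + ( 9 + z ) ) + 3 ) >= 14

Answer: ( ( 7 + ( 9 + z ) ) + 3 ) >= 14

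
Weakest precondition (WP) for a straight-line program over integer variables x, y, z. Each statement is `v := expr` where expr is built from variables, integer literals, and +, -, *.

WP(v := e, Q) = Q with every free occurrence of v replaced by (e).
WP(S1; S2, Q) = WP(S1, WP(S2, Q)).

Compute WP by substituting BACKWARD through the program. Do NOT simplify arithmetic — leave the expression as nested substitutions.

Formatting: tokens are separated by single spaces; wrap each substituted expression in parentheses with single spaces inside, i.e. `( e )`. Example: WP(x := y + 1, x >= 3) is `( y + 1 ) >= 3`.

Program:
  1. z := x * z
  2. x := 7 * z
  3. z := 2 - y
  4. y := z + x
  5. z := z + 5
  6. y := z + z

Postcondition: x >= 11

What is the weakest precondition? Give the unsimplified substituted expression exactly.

Answer: ( 7 * ( x * z ) ) >= 11

Derivation:
post: x >= 11
stmt 6: y := z + z  -- replace 0 occurrence(s) of y with (z + z)
  => x >= 11
stmt 5: z := z + 5  -- replace 0 occurrence(s) of z with (z + 5)
  => x >= 11
stmt 4: y := z + x  -- replace 0 occurrence(s) of y with (z + x)
  => x >= 11
stmt 3: z := 2 - y  -- replace 0 occurrence(s) of z with (2 - y)
  => x >= 11
stmt 2: x := 7 * z  -- replace 1 occurrence(s) of x with (7 * z)
  => ( 7 * z ) >= 11
stmt 1: z := x * z  -- replace 1 occurrence(s) of z with (x * z)
  => ( 7 * ( x * z ) ) >= 11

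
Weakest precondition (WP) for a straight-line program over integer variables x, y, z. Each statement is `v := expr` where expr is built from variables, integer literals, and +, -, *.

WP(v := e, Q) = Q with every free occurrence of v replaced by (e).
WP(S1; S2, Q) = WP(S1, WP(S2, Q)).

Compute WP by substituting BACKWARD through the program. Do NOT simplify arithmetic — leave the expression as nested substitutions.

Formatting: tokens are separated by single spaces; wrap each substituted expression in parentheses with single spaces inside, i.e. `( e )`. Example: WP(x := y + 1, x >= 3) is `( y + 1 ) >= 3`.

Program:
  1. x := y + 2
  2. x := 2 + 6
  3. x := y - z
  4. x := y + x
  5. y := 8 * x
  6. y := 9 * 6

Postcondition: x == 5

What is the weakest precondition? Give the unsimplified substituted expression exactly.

post: x == 5
stmt 6: y := 9 * 6  -- replace 0 occurrence(s) of y with (9 * 6)
  => x == 5
stmt 5: y := 8 * x  -- replace 0 occurrence(s) of y with (8 * x)
  => x == 5
stmt 4: x := y + x  -- replace 1 occurrence(s) of x with (y + x)
  => ( y + x ) == 5
stmt 3: x := y - z  -- replace 1 occurrence(s) of x with (y - z)
  => ( y + ( y - z ) ) == 5
stmt 2: x := 2 + 6  -- replace 0 occurrence(s) of x with (2 + 6)
  => ( y + ( y - z ) ) == 5
stmt 1: x := y + 2  -- replace 0 occurrence(s) of x with (y + 2)
  => ( y + ( y - z ) ) == 5

Answer: ( y + ( y - z ) ) == 5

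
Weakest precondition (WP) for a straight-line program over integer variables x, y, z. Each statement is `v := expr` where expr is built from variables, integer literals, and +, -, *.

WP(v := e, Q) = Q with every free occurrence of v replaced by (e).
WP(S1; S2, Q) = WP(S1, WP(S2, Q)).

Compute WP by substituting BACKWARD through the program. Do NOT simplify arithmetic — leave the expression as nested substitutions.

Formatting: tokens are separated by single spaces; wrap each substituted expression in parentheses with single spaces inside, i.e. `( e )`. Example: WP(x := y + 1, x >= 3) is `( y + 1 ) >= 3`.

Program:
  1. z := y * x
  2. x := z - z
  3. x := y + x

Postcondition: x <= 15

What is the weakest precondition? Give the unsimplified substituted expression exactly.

Answer: ( y + ( ( y * x ) - ( y * x ) ) ) <= 15

Derivation:
post: x <= 15
stmt 3: x := y + x  -- replace 1 occurrence(s) of x with (y + x)
  => ( y + x ) <= 15
stmt 2: x := z - z  -- replace 1 occurrence(s) of x with (z - z)
  => ( y + ( z - z ) ) <= 15
stmt 1: z := y * x  -- replace 2 occurrence(s) of z with (y * x)
  => ( y + ( ( y * x ) - ( y * x ) ) ) <= 15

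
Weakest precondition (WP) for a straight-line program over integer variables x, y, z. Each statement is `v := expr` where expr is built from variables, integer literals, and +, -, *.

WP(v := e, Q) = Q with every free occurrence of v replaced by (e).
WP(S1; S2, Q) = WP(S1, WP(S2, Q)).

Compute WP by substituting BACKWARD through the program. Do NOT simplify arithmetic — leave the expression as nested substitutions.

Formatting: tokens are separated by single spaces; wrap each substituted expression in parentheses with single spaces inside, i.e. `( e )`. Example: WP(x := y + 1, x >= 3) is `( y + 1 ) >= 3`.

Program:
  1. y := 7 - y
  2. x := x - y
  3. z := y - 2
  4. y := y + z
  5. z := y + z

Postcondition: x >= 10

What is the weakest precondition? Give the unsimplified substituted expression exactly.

post: x >= 10
stmt 5: z := y + z  -- replace 0 occurrence(s) of z with (y + z)
  => x >= 10
stmt 4: y := y + z  -- replace 0 occurrence(s) of y with (y + z)
  => x >= 10
stmt 3: z := y - 2  -- replace 0 occurrence(s) of z with (y - 2)
  => x >= 10
stmt 2: x := x - y  -- replace 1 occurrence(s) of x with (x - y)
  => ( x - y ) >= 10
stmt 1: y := 7 - y  -- replace 1 occurrence(s) of y with (7 - y)
  => ( x - ( 7 - y ) ) >= 10

Answer: ( x - ( 7 - y ) ) >= 10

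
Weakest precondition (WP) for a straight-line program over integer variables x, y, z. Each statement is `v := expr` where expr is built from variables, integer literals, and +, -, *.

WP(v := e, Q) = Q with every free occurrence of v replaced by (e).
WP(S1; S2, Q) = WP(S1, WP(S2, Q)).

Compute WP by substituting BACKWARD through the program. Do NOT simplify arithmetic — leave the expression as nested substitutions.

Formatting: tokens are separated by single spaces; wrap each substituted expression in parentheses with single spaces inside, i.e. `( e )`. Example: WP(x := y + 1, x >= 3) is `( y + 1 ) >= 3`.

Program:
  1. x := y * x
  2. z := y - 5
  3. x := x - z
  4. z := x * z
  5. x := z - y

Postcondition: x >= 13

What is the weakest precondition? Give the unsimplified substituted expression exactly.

post: x >= 13
stmt 5: x := z - y  -- replace 1 occurrence(s) of x with (z - y)
  => ( z - y ) >= 13
stmt 4: z := x * z  -- replace 1 occurrence(s) of z with (x * z)
  => ( ( x * z ) - y ) >= 13
stmt 3: x := x - z  -- replace 1 occurrence(s) of x with (x - z)
  => ( ( ( x - z ) * z ) - y ) >= 13
stmt 2: z := y - 5  -- replace 2 occurrence(s) of z with (y - 5)
  => ( ( ( x - ( y - 5 ) ) * ( y - 5 ) ) - y ) >= 13
stmt 1: x := y * x  -- replace 1 occurrence(s) of x with (y * x)
  => ( ( ( ( y * x ) - ( y - 5 ) ) * ( y - 5 ) ) - y ) >= 13

Answer: ( ( ( ( y * x ) - ( y - 5 ) ) * ( y - 5 ) ) - y ) >= 13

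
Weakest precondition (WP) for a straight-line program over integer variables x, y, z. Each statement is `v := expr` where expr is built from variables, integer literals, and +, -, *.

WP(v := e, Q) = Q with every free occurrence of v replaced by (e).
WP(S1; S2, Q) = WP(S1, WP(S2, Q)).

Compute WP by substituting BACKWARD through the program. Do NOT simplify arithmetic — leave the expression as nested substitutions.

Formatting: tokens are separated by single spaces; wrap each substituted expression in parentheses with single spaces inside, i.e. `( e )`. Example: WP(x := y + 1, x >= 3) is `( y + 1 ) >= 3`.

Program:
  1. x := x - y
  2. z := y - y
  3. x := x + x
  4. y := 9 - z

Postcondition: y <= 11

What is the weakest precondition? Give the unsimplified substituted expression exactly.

post: y <= 11
stmt 4: y := 9 - z  -- replace 1 occurrence(s) of y with (9 - z)
  => ( 9 - z ) <= 11
stmt 3: x := x + x  -- replace 0 occurrence(s) of x with (x + x)
  => ( 9 - z ) <= 11
stmt 2: z := y - y  -- replace 1 occurrence(s) of z with (y - y)
  => ( 9 - ( y - y ) ) <= 11
stmt 1: x := x - y  -- replace 0 occurrence(s) of x with (x - y)
  => ( 9 - ( y - y ) ) <= 11

Answer: ( 9 - ( y - y ) ) <= 11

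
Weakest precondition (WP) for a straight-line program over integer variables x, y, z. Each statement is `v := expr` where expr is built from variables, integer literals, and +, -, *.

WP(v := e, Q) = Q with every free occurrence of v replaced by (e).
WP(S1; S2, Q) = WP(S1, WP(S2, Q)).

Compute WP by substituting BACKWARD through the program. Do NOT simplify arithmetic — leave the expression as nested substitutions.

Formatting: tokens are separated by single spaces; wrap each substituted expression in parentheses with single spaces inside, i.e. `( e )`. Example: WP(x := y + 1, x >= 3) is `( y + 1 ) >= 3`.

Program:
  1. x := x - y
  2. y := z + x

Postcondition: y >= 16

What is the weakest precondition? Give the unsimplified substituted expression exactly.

Answer: ( z + ( x - y ) ) >= 16

Derivation:
post: y >= 16
stmt 2: y := z + x  -- replace 1 occurrence(s) of y with (z + x)
  => ( z + x ) >= 16
stmt 1: x := x - y  -- replace 1 occurrence(s) of x with (x - y)
  => ( z + ( x - y ) ) >= 16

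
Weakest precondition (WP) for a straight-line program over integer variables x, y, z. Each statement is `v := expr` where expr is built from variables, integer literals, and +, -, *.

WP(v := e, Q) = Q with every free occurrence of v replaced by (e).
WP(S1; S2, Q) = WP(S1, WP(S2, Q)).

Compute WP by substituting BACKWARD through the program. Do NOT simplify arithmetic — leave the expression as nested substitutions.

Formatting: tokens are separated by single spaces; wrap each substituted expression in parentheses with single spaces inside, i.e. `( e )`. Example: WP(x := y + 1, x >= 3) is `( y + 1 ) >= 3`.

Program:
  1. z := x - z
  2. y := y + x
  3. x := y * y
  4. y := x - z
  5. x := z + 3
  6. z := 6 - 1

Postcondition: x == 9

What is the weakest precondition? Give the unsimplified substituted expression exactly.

post: x == 9
stmt 6: z := 6 - 1  -- replace 0 occurrence(s) of z with (6 - 1)
  => x == 9
stmt 5: x := z + 3  -- replace 1 occurrence(s) of x with (z + 3)
  => ( z + 3 ) == 9
stmt 4: y := x - z  -- replace 0 occurrence(s) of y with (x - z)
  => ( z + 3 ) == 9
stmt 3: x := y * y  -- replace 0 occurrence(s) of x with (y * y)
  => ( z + 3 ) == 9
stmt 2: y := y + x  -- replace 0 occurrence(s) of y with (y + x)
  => ( z + 3 ) == 9
stmt 1: z := x - z  -- replace 1 occurrence(s) of z with (x - z)
  => ( ( x - z ) + 3 ) == 9

Answer: ( ( x - z ) + 3 ) == 9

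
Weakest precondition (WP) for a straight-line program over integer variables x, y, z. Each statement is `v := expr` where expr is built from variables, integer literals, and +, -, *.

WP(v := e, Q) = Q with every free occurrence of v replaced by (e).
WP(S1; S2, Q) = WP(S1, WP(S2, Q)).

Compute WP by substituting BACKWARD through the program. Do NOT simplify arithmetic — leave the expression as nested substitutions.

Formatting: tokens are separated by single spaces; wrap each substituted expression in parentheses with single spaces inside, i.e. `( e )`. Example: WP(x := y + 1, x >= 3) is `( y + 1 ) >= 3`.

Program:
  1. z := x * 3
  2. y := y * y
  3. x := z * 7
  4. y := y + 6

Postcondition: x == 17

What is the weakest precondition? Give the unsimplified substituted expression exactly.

post: x == 17
stmt 4: y := y + 6  -- replace 0 occurrence(s) of y with (y + 6)
  => x == 17
stmt 3: x := z * 7  -- replace 1 occurrence(s) of x with (z * 7)
  => ( z * 7 ) == 17
stmt 2: y := y * y  -- replace 0 occurrence(s) of y with (y * y)
  => ( z * 7 ) == 17
stmt 1: z := x * 3  -- replace 1 occurrence(s) of z with (x * 3)
  => ( ( x * 3 ) * 7 ) == 17

Answer: ( ( x * 3 ) * 7 ) == 17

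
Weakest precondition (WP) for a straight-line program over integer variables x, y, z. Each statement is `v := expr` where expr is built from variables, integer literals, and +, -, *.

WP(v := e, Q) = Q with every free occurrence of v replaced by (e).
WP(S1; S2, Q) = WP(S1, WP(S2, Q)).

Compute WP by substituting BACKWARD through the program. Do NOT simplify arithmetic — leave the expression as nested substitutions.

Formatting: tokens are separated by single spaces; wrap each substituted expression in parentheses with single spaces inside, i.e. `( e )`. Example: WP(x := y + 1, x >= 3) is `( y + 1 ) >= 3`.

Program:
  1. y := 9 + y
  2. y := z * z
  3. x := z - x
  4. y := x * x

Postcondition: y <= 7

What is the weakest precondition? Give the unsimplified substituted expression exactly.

Answer: ( ( z - x ) * ( z - x ) ) <= 7

Derivation:
post: y <= 7
stmt 4: y := x * x  -- replace 1 occurrence(s) of y with (x * x)
  => ( x * x ) <= 7
stmt 3: x := z - x  -- replace 2 occurrence(s) of x with (z - x)
  => ( ( z - x ) * ( z - x ) ) <= 7
stmt 2: y := z * z  -- replace 0 occurrence(s) of y with (z * z)
  => ( ( z - x ) * ( z - x ) ) <= 7
stmt 1: y := 9 + y  -- replace 0 occurrence(s) of y with (9 + y)
  => ( ( z - x ) * ( z - x ) ) <= 7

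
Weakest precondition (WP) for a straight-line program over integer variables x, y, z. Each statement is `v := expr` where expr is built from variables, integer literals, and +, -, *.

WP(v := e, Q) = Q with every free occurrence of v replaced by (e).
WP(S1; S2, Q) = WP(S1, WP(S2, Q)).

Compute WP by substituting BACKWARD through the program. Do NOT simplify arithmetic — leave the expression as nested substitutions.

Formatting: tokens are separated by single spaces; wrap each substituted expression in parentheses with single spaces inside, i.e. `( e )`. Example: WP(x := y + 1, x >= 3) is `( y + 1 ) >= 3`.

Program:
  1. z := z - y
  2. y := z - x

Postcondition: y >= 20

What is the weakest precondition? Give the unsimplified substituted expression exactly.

Answer: ( ( z - y ) - x ) >= 20

Derivation:
post: y >= 20
stmt 2: y := z - x  -- replace 1 occurrence(s) of y with (z - x)
  => ( z - x ) >= 20
stmt 1: z := z - y  -- replace 1 occurrence(s) of z with (z - y)
  => ( ( z - y ) - x ) >= 20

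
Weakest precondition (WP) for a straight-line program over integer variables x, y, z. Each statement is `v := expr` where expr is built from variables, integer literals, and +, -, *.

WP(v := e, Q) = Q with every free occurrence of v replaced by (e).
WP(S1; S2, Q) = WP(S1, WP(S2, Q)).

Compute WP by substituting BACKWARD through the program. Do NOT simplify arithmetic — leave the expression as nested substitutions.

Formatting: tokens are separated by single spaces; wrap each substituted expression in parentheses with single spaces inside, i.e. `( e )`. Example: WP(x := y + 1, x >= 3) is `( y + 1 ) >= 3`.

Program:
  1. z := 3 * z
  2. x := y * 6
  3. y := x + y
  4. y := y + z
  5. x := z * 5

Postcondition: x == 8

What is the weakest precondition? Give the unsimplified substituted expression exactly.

Answer: ( ( 3 * z ) * 5 ) == 8

Derivation:
post: x == 8
stmt 5: x := z * 5  -- replace 1 occurrence(s) of x with (z * 5)
  => ( z * 5 ) == 8
stmt 4: y := y + z  -- replace 0 occurrence(s) of y with (y + z)
  => ( z * 5 ) == 8
stmt 3: y := x + y  -- replace 0 occurrence(s) of y with (x + y)
  => ( z * 5 ) == 8
stmt 2: x := y * 6  -- replace 0 occurrence(s) of x with (y * 6)
  => ( z * 5 ) == 8
stmt 1: z := 3 * z  -- replace 1 occurrence(s) of z with (3 * z)
  => ( ( 3 * z ) * 5 ) == 8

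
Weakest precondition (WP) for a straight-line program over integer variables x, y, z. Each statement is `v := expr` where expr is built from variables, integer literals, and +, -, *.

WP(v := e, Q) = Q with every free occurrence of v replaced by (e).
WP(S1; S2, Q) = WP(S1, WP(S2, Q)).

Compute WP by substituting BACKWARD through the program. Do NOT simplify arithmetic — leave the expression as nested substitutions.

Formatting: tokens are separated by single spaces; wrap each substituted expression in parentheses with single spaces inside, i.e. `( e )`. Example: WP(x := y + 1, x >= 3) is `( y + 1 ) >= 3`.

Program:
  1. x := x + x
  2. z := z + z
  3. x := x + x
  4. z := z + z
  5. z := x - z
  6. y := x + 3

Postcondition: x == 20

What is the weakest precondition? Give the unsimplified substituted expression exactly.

Answer: ( ( x + x ) + ( x + x ) ) == 20

Derivation:
post: x == 20
stmt 6: y := x + 3  -- replace 0 occurrence(s) of y with (x + 3)
  => x == 20
stmt 5: z := x - z  -- replace 0 occurrence(s) of z with (x - z)
  => x == 20
stmt 4: z := z + z  -- replace 0 occurrence(s) of z with (z + z)
  => x == 20
stmt 3: x := x + x  -- replace 1 occurrence(s) of x with (x + x)
  => ( x + x ) == 20
stmt 2: z := z + z  -- replace 0 occurrence(s) of z with (z + z)
  => ( x + x ) == 20
stmt 1: x := x + x  -- replace 2 occurrence(s) of x with (x + x)
  => ( ( x + x ) + ( x + x ) ) == 20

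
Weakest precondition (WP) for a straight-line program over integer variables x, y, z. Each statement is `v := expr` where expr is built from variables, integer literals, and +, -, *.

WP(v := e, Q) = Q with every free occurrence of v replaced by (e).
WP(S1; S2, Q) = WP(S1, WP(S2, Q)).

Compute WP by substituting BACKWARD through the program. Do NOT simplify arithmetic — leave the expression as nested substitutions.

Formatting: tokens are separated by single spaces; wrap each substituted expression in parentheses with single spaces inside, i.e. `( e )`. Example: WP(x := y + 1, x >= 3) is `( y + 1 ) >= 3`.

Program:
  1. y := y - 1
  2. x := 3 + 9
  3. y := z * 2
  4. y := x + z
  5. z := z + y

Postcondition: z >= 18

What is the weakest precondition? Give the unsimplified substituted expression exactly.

post: z >= 18
stmt 5: z := z + y  -- replace 1 occurrence(s) of z with (z + y)
  => ( z + y ) >= 18
stmt 4: y := x + z  -- replace 1 occurrence(s) of y with (x + z)
  => ( z + ( x + z ) ) >= 18
stmt 3: y := z * 2  -- replace 0 occurrence(s) of y with (z * 2)
  => ( z + ( x + z ) ) >= 18
stmt 2: x := 3 + 9  -- replace 1 occurrence(s) of x with (3 + 9)
  => ( z + ( ( 3 + 9 ) + z ) ) >= 18
stmt 1: y := y - 1  -- replace 0 occurrence(s) of y with (y - 1)
  => ( z + ( ( 3 + 9 ) + z ) ) >= 18

Answer: ( z + ( ( 3 + 9 ) + z ) ) >= 18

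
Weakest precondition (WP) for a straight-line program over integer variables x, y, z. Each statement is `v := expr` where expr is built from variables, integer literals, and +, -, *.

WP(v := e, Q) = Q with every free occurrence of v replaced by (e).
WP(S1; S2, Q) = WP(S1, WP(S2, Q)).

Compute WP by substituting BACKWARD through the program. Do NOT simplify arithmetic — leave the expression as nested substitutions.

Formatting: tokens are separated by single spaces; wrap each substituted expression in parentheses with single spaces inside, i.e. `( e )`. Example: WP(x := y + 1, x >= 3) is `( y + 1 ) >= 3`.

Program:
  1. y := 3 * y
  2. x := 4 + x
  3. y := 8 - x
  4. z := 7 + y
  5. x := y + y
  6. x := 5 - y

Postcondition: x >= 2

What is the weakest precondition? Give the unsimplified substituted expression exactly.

post: x >= 2
stmt 6: x := 5 - y  -- replace 1 occurrence(s) of x with (5 - y)
  => ( 5 - y ) >= 2
stmt 5: x := y + y  -- replace 0 occurrence(s) of x with (y + y)
  => ( 5 - y ) >= 2
stmt 4: z := 7 + y  -- replace 0 occurrence(s) of z with (7 + y)
  => ( 5 - y ) >= 2
stmt 3: y := 8 - x  -- replace 1 occurrence(s) of y with (8 - x)
  => ( 5 - ( 8 - x ) ) >= 2
stmt 2: x := 4 + x  -- replace 1 occurrence(s) of x with (4 + x)
  => ( 5 - ( 8 - ( 4 + x ) ) ) >= 2
stmt 1: y := 3 * y  -- replace 0 occurrence(s) of y with (3 * y)
  => ( 5 - ( 8 - ( 4 + x ) ) ) >= 2

Answer: ( 5 - ( 8 - ( 4 + x ) ) ) >= 2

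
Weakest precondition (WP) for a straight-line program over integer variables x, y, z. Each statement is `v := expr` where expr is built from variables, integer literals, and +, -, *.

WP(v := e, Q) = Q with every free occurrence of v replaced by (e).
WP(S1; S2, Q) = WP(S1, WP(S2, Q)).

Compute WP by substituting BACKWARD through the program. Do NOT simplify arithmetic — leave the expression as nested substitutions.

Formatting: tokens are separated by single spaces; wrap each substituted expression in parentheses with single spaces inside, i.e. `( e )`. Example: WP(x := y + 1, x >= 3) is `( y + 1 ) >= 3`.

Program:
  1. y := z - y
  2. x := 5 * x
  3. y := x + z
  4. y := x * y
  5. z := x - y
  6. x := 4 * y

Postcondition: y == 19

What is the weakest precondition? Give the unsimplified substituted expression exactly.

Answer: ( ( 5 * x ) * ( ( 5 * x ) + z ) ) == 19

Derivation:
post: y == 19
stmt 6: x := 4 * y  -- replace 0 occurrence(s) of x with (4 * y)
  => y == 19
stmt 5: z := x - y  -- replace 0 occurrence(s) of z with (x - y)
  => y == 19
stmt 4: y := x * y  -- replace 1 occurrence(s) of y with (x * y)
  => ( x * y ) == 19
stmt 3: y := x + z  -- replace 1 occurrence(s) of y with (x + z)
  => ( x * ( x + z ) ) == 19
stmt 2: x := 5 * x  -- replace 2 occurrence(s) of x with (5 * x)
  => ( ( 5 * x ) * ( ( 5 * x ) + z ) ) == 19
stmt 1: y := z - y  -- replace 0 occurrence(s) of y with (z - y)
  => ( ( 5 * x ) * ( ( 5 * x ) + z ) ) == 19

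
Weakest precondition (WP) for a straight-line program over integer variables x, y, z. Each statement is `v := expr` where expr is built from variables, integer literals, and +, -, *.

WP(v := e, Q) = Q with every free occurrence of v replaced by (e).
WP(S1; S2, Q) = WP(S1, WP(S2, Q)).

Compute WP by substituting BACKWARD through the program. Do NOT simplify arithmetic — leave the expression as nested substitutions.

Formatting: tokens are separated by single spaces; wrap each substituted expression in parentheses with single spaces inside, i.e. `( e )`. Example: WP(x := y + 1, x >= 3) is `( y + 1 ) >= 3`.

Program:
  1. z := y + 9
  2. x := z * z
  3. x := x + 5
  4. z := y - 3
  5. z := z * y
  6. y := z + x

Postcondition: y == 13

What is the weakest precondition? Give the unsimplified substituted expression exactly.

post: y == 13
stmt 6: y := z + x  -- replace 1 occurrence(s) of y with (z + x)
  => ( z + x ) == 13
stmt 5: z := z * y  -- replace 1 occurrence(s) of z with (z * y)
  => ( ( z * y ) + x ) == 13
stmt 4: z := y - 3  -- replace 1 occurrence(s) of z with (y - 3)
  => ( ( ( y - 3 ) * y ) + x ) == 13
stmt 3: x := x + 5  -- replace 1 occurrence(s) of x with (x + 5)
  => ( ( ( y - 3 ) * y ) + ( x + 5 ) ) == 13
stmt 2: x := z * z  -- replace 1 occurrence(s) of x with (z * z)
  => ( ( ( y - 3 ) * y ) + ( ( z * z ) + 5 ) ) == 13
stmt 1: z := y + 9  -- replace 2 occurrence(s) of z with (y + 9)
  => ( ( ( y - 3 ) * y ) + ( ( ( y + 9 ) * ( y + 9 ) ) + 5 ) ) == 13

Answer: ( ( ( y - 3 ) * y ) + ( ( ( y + 9 ) * ( y + 9 ) ) + 5 ) ) == 13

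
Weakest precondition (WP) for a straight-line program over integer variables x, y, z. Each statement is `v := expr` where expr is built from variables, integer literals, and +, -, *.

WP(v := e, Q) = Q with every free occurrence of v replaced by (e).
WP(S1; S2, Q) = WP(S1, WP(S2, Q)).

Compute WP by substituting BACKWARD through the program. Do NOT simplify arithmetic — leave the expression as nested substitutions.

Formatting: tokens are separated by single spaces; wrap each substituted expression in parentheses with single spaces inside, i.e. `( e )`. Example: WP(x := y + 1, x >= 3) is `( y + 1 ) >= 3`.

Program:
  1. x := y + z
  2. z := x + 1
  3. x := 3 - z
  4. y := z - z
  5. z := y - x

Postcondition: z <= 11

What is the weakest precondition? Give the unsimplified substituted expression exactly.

Answer: ( ( ( ( y + z ) + 1 ) - ( ( y + z ) + 1 ) ) - ( 3 - ( ( y + z ) + 1 ) ) ) <= 11

Derivation:
post: z <= 11
stmt 5: z := y - x  -- replace 1 occurrence(s) of z with (y - x)
  => ( y - x ) <= 11
stmt 4: y := z - z  -- replace 1 occurrence(s) of y with (z - z)
  => ( ( z - z ) - x ) <= 11
stmt 3: x := 3 - z  -- replace 1 occurrence(s) of x with (3 - z)
  => ( ( z - z ) - ( 3 - z ) ) <= 11
stmt 2: z := x + 1  -- replace 3 occurrence(s) of z with (x + 1)
  => ( ( ( x + 1 ) - ( x + 1 ) ) - ( 3 - ( x + 1 ) ) ) <= 11
stmt 1: x := y + z  -- replace 3 occurrence(s) of x with (y + z)
  => ( ( ( ( y + z ) + 1 ) - ( ( y + z ) + 1 ) ) - ( 3 - ( ( y + z ) + 1 ) ) ) <= 11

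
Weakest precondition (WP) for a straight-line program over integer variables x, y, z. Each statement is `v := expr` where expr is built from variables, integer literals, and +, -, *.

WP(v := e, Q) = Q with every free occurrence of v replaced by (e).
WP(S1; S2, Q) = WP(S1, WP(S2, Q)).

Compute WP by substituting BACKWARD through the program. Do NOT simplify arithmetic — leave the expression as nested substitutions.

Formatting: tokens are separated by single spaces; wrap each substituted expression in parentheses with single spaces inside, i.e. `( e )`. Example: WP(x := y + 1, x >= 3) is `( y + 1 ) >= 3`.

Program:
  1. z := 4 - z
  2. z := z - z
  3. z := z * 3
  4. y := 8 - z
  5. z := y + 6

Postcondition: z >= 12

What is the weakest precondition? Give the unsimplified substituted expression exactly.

post: z >= 12
stmt 5: z := y + 6  -- replace 1 occurrence(s) of z with (y + 6)
  => ( y + 6 ) >= 12
stmt 4: y := 8 - z  -- replace 1 occurrence(s) of y with (8 - z)
  => ( ( 8 - z ) + 6 ) >= 12
stmt 3: z := z * 3  -- replace 1 occurrence(s) of z with (z * 3)
  => ( ( 8 - ( z * 3 ) ) + 6 ) >= 12
stmt 2: z := z - z  -- replace 1 occurrence(s) of z with (z - z)
  => ( ( 8 - ( ( z - z ) * 3 ) ) + 6 ) >= 12
stmt 1: z := 4 - z  -- replace 2 occurrence(s) of z with (4 - z)
  => ( ( 8 - ( ( ( 4 - z ) - ( 4 - z ) ) * 3 ) ) + 6 ) >= 12

Answer: ( ( 8 - ( ( ( 4 - z ) - ( 4 - z ) ) * 3 ) ) + 6 ) >= 12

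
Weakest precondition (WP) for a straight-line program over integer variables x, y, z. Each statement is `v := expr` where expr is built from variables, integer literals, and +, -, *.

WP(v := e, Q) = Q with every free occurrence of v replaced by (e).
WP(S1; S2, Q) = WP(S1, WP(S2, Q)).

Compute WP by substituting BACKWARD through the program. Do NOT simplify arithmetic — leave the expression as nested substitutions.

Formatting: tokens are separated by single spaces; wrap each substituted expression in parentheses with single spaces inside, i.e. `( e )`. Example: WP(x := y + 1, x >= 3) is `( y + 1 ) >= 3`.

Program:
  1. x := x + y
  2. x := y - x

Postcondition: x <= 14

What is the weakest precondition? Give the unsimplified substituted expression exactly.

post: x <= 14
stmt 2: x := y - x  -- replace 1 occurrence(s) of x with (y - x)
  => ( y - x ) <= 14
stmt 1: x := x + y  -- replace 1 occurrence(s) of x with (x + y)
  => ( y - ( x + y ) ) <= 14

Answer: ( y - ( x + y ) ) <= 14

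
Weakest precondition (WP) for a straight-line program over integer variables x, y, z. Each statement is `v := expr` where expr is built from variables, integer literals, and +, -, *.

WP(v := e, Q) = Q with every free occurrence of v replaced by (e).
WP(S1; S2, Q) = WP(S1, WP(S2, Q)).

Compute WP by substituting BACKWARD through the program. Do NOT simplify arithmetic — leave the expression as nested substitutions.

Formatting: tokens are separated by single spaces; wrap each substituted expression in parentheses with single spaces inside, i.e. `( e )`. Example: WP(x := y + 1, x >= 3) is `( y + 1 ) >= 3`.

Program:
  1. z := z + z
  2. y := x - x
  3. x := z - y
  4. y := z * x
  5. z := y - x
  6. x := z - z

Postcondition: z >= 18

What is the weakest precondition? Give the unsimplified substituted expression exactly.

post: z >= 18
stmt 6: x := z - z  -- replace 0 occurrence(s) of x with (z - z)
  => z >= 18
stmt 5: z := y - x  -- replace 1 occurrence(s) of z with (y - x)
  => ( y - x ) >= 18
stmt 4: y := z * x  -- replace 1 occurrence(s) of y with (z * x)
  => ( ( z * x ) - x ) >= 18
stmt 3: x := z - y  -- replace 2 occurrence(s) of x with (z - y)
  => ( ( z * ( z - y ) ) - ( z - y ) ) >= 18
stmt 2: y := x - x  -- replace 2 occurrence(s) of y with (x - x)
  => ( ( z * ( z - ( x - x ) ) ) - ( z - ( x - x ) ) ) >= 18
stmt 1: z := z + z  -- replace 3 occurrence(s) of z with (z + z)
  => ( ( ( z + z ) * ( ( z + z ) - ( x - x ) ) ) - ( ( z + z ) - ( x - x ) ) ) >= 18

Answer: ( ( ( z + z ) * ( ( z + z ) - ( x - x ) ) ) - ( ( z + z ) - ( x - x ) ) ) >= 18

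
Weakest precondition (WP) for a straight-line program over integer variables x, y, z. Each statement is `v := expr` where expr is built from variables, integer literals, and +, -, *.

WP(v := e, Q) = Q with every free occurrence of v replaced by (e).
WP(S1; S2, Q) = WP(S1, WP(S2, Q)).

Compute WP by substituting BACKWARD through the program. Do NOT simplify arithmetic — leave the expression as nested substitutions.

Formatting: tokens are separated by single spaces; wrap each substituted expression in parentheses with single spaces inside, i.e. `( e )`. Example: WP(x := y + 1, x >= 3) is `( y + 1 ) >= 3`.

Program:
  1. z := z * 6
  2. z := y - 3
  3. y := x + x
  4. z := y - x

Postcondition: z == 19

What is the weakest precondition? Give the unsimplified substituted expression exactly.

post: z == 19
stmt 4: z := y - x  -- replace 1 occurrence(s) of z with (y - x)
  => ( y - x ) == 19
stmt 3: y := x + x  -- replace 1 occurrence(s) of y with (x + x)
  => ( ( x + x ) - x ) == 19
stmt 2: z := y - 3  -- replace 0 occurrence(s) of z with (y - 3)
  => ( ( x + x ) - x ) == 19
stmt 1: z := z * 6  -- replace 0 occurrence(s) of z with (z * 6)
  => ( ( x + x ) - x ) == 19

Answer: ( ( x + x ) - x ) == 19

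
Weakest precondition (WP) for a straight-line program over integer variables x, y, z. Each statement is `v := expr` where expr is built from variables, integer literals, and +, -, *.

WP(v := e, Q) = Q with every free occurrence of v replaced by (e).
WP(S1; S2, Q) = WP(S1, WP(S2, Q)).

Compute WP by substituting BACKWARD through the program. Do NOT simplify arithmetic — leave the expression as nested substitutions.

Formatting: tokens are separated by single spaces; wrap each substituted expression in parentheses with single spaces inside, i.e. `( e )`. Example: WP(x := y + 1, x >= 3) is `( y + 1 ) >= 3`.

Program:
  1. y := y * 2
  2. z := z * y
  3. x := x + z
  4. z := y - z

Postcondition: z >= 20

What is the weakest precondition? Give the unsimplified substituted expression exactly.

post: z >= 20
stmt 4: z := y - z  -- replace 1 occurrence(s) of z with (y - z)
  => ( y - z ) >= 20
stmt 3: x := x + z  -- replace 0 occurrence(s) of x with (x + z)
  => ( y - z ) >= 20
stmt 2: z := z * y  -- replace 1 occurrence(s) of z with (z * y)
  => ( y - ( z * y ) ) >= 20
stmt 1: y := y * 2  -- replace 2 occurrence(s) of y with (y * 2)
  => ( ( y * 2 ) - ( z * ( y * 2 ) ) ) >= 20

Answer: ( ( y * 2 ) - ( z * ( y * 2 ) ) ) >= 20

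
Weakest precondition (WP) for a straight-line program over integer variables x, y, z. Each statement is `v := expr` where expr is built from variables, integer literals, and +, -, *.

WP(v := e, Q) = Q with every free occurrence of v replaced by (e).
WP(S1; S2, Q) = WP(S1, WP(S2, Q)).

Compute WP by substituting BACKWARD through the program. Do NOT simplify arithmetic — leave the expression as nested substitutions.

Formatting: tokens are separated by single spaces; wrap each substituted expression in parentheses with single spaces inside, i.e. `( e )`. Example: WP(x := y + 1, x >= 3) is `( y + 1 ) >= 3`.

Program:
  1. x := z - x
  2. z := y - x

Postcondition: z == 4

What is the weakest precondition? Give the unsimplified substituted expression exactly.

post: z == 4
stmt 2: z := y - x  -- replace 1 occurrence(s) of z with (y - x)
  => ( y - x ) == 4
stmt 1: x := z - x  -- replace 1 occurrence(s) of x with (z - x)
  => ( y - ( z - x ) ) == 4

Answer: ( y - ( z - x ) ) == 4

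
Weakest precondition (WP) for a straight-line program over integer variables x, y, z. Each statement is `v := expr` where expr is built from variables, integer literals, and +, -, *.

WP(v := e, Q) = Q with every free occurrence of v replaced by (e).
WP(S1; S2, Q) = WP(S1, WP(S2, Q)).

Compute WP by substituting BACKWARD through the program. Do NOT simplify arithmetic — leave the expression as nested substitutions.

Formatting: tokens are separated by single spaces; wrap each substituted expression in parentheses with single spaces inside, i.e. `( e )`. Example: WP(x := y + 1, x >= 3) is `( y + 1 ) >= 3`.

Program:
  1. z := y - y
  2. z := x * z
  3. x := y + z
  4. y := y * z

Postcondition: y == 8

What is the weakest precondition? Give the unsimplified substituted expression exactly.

post: y == 8
stmt 4: y := y * z  -- replace 1 occurrence(s) of y with (y * z)
  => ( y * z ) == 8
stmt 3: x := y + z  -- replace 0 occurrence(s) of x with (y + z)
  => ( y * z ) == 8
stmt 2: z := x * z  -- replace 1 occurrence(s) of z with (x * z)
  => ( y * ( x * z ) ) == 8
stmt 1: z := y - y  -- replace 1 occurrence(s) of z with (y - y)
  => ( y * ( x * ( y - y ) ) ) == 8

Answer: ( y * ( x * ( y - y ) ) ) == 8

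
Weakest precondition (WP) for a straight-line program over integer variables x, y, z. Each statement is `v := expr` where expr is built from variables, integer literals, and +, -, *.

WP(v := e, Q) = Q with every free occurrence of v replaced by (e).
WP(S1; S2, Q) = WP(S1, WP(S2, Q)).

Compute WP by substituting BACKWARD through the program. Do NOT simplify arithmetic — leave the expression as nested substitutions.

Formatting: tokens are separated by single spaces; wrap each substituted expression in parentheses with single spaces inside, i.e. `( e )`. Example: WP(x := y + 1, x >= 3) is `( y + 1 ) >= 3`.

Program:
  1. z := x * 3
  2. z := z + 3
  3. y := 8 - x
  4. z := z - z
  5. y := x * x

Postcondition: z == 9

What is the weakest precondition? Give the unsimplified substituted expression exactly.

post: z == 9
stmt 5: y := x * x  -- replace 0 occurrence(s) of y with (x * x)
  => z == 9
stmt 4: z := z - z  -- replace 1 occurrence(s) of z with (z - z)
  => ( z - z ) == 9
stmt 3: y := 8 - x  -- replace 0 occurrence(s) of y with (8 - x)
  => ( z - z ) == 9
stmt 2: z := z + 3  -- replace 2 occurrence(s) of z with (z + 3)
  => ( ( z + 3 ) - ( z + 3 ) ) == 9
stmt 1: z := x * 3  -- replace 2 occurrence(s) of z with (x * 3)
  => ( ( ( x * 3 ) + 3 ) - ( ( x * 3 ) + 3 ) ) == 9

Answer: ( ( ( x * 3 ) + 3 ) - ( ( x * 3 ) + 3 ) ) == 9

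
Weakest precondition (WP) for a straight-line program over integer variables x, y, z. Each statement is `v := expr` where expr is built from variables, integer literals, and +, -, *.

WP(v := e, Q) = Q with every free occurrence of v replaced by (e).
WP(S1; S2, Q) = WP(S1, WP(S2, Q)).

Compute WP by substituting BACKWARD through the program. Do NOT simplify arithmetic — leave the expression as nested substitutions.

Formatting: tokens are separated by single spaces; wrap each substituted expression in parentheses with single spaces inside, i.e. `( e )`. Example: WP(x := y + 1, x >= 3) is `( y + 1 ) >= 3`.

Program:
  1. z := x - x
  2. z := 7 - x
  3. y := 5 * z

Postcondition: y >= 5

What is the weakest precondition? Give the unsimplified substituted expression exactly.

post: y >= 5
stmt 3: y := 5 * z  -- replace 1 occurrence(s) of y with (5 * z)
  => ( 5 * z ) >= 5
stmt 2: z := 7 - x  -- replace 1 occurrence(s) of z with (7 - x)
  => ( 5 * ( 7 - x ) ) >= 5
stmt 1: z := x - x  -- replace 0 occurrence(s) of z with (x - x)
  => ( 5 * ( 7 - x ) ) >= 5

Answer: ( 5 * ( 7 - x ) ) >= 5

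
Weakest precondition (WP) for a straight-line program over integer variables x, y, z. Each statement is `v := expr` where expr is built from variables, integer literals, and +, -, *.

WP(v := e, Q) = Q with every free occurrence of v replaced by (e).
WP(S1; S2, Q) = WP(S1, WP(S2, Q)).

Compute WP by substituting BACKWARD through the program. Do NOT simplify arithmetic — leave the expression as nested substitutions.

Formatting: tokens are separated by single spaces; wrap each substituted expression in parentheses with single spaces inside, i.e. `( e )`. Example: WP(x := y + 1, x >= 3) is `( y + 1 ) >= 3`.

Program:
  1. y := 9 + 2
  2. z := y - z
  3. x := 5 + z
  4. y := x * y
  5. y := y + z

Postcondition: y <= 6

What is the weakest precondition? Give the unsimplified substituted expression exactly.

Answer: ( ( ( 5 + ( ( 9 + 2 ) - z ) ) * ( 9 + 2 ) ) + ( ( 9 + 2 ) - z ) ) <= 6

Derivation:
post: y <= 6
stmt 5: y := y + z  -- replace 1 occurrence(s) of y with (y + z)
  => ( y + z ) <= 6
stmt 4: y := x * y  -- replace 1 occurrence(s) of y with (x * y)
  => ( ( x * y ) + z ) <= 6
stmt 3: x := 5 + z  -- replace 1 occurrence(s) of x with (5 + z)
  => ( ( ( 5 + z ) * y ) + z ) <= 6
stmt 2: z := y - z  -- replace 2 occurrence(s) of z with (y - z)
  => ( ( ( 5 + ( y - z ) ) * y ) + ( y - z ) ) <= 6
stmt 1: y := 9 + 2  -- replace 3 occurrence(s) of y with (9 + 2)
  => ( ( ( 5 + ( ( 9 + 2 ) - z ) ) * ( 9 + 2 ) ) + ( ( 9 + 2 ) - z ) ) <= 6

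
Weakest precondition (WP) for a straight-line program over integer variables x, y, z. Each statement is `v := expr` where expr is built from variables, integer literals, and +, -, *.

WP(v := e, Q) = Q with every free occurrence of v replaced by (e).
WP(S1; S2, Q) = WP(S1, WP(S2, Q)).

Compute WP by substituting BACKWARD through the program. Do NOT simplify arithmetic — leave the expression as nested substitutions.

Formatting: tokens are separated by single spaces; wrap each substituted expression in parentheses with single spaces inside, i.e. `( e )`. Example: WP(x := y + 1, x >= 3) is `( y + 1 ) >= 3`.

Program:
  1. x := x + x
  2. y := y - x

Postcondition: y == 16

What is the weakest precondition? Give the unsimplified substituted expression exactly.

Answer: ( y - ( x + x ) ) == 16

Derivation:
post: y == 16
stmt 2: y := y - x  -- replace 1 occurrence(s) of y with (y - x)
  => ( y - x ) == 16
stmt 1: x := x + x  -- replace 1 occurrence(s) of x with (x + x)
  => ( y - ( x + x ) ) == 16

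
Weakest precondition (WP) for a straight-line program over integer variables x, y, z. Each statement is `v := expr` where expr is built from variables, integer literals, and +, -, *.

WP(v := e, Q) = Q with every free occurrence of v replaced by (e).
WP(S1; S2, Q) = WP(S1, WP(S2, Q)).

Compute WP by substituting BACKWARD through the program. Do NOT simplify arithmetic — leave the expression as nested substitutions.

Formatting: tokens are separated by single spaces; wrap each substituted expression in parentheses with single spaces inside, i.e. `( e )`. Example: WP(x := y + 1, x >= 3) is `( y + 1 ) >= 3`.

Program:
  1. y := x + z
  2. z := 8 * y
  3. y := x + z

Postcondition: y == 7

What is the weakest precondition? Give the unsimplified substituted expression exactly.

Answer: ( x + ( 8 * ( x + z ) ) ) == 7

Derivation:
post: y == 7
stmt 3: y := x + z  -- replace 1 occurrence(s) of y with (x + z)
  => ( x + z ) == 7
stmt 2: z := 8 * y  -- replace 1 occurrence(s) of z with (8 * y)
  => ( x + ( 8 * y ) ) == 7
stmt 1: y := x + z  -- replace 1 occurrence(s) of y with (x + z)
  => ( x + ( 8 * ( x + z ) ) ) == 7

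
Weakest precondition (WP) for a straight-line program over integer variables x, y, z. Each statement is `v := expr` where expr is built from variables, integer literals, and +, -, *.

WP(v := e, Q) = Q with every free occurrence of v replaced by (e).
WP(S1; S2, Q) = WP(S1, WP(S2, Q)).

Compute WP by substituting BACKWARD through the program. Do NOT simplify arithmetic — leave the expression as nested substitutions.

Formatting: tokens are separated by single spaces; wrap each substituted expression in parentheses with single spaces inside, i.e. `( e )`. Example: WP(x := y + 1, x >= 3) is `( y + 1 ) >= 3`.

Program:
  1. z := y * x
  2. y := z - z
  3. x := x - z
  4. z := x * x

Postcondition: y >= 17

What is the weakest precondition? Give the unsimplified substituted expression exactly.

post: y >= 17
stmt 4: z := x * x  -- replace 0 occurrence(s) of z with (x * x)
  => y >= 17
stmt 3: x := x - z  -- replace 0 occurrence(s) of x with (x - z)
  => y >= 17
stmt 2: y := z - z  -- replace 1 occurrence(s) of y with (z - z)
  => ( z - z ) >= 17
stmt 1: z := y * x  -- replace 2 occurrence(s) of z with (y * x)
  => ( ( y * x ) - ( y * x ) ) >= 17

Answer: ( ( y * x ) - ( y * x ) ) >= 17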